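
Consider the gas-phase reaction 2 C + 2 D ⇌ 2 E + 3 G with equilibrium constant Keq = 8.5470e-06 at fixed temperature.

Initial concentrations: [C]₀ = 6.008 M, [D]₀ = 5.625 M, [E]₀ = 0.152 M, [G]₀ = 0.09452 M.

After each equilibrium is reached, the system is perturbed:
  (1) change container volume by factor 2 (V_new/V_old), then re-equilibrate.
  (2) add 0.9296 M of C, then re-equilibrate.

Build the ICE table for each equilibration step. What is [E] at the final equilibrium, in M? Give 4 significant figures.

Q₀ = 1.7083e-08 vs Keq = 8.5470e-06 ⇒ Q<K, forward
Step 1:
                    C           D           E           G
  I             6.008       5.625       0.152     0.09452
  C           -0.2062     -0.2062      0.2062      0.3093
  E             5.802       5.419      0.3582      0.4038
  solve Keq expr → x = 0.1031; check Q = 8.5470e-06
Then change container volume by factor 2 (V_new/V_old).
Step 2:
                    C           D           E           G
  I             2.901       2.709      0.1791      0.2019
  C          -0.02121    -0.02121     0.02121     0.03181
  E              2.88       2.688      0.2003      0.2337
  solve Keq expr → x = 0.0106; check Q = 8.5470e-06
Then add 0.9296 M of C.
Step 3:
                    C           D           E           G
  I             3.809       2.688      0.2003      0.2337
  C          -0.01932    -0.01932     0.01932     0.02898
  E              3.79       2.669      0.2196      0.2627
  solve Keq expr → x = 0.009662; check Q = 8.5470e-06

[E]_eq = 0.2196 M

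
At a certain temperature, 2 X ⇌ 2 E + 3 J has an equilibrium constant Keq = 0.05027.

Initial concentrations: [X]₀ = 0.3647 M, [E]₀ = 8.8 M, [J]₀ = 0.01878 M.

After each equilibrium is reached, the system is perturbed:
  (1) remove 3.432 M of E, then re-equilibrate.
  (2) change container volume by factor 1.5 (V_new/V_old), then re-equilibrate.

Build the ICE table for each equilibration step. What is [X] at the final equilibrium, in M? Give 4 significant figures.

[X]_eq = 0.2141 M

Q₀ = 0.003856 vs Keq = 0.05027 ⇒ Q<K, forward
Step 1:
                    X           E           J
  Initial      0.3647         8.8     0.01878
  Change     -0.01604     0.01604     0.02406
  Equil        0.3487       8.816     0.04284
  solve Keq expr → x = 0.00802; check Q = 0.05027
Then remove 3.432 M of E.
Step 2:
                    X           E           J
  Initial      0.3487       5.384     0.04284
  Change     -0.01028     0.01028     0.01542
  Equil        0.3384       5.394     0.05827
  solve Keq expr → x = 0.005142; check Q = 0.05027
Then change container volume by factor 1.5 (V_new/V_old).
Step 3:
                    X           E           J
  Initial      0.2256       3.596     0.03884
  Change     -0.01153     0.01153      0.0173
  Equil        0.2141       3.608     0.05614
  solve Keq expr → x = 0.005766; check Q = 0.05027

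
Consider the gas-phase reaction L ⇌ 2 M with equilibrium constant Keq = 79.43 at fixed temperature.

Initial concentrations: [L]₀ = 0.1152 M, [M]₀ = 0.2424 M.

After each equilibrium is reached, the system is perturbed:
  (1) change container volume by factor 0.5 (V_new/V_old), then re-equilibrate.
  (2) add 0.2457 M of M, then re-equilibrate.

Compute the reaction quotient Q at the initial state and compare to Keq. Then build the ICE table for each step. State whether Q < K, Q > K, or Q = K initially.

Q₀ = 0.5101; Q < K (proceeds forward)

Q₀ = 0.5101 vs Keq = 79.43 ⇒ Q<K, forward
Step 1:
                    L           M
  I            0.1152      0.2424
  C           -0.1125      0.2249
  E          0.002749      0.4673
  solve Keq expr → x = 0.1125; check Q = 79.43
Then change container volume by factor 0.5 (V_new/V_old).
Step 2:
                    L           M
  I          0.005498      0.9346
  C          0.005253    -0.01051
  E           0.01075      0.9241
  solve Keq expr → x = -0.005253; check Q = 79.43
Then add 0.2457 M of M.
Step 3:
                    L           M
  I           0.01075        1.17
  C          0.006118    -0.01224
  E           0.01687       1.158
  solve Keq expr → x = -0.006118; check Q = 79.43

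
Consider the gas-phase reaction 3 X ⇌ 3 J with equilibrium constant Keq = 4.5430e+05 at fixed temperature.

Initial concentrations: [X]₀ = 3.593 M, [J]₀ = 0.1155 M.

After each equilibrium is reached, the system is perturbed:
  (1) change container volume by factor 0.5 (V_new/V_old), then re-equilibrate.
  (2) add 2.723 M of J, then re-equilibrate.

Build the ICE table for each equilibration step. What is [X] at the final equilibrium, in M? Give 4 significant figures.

[X]_eq = 0.1302 M

Q₀ = 3.3218e-05 vs Keq = 4.5430e+05 ⇒ Q<K, forward
Step 1:
                   X          J
  init         3.593     0.1155
  Δ           -3.545      3.545
  eq         0.04762      3.661
  solve Keq expr → x = 1.182; check Q = 4.5430e+05
Then change container volume by factor 0.5 (V_new/V_old).
Step 2:
                   X          J
  init       0.09524      7.322
  Δ                0          0
  eq         0.09524      7.322
  solve Keq expr → x = 0; check Q = 4.5430e+05
Then add 2.723 M of J.
Step 3:
                   X          J
  init       0.09524      10.04
  Δ          0.03497   -0.03497
  eq          0.1302      10.01
  solve Keq expr → x = -0.01166; check Q = 4.5430e+05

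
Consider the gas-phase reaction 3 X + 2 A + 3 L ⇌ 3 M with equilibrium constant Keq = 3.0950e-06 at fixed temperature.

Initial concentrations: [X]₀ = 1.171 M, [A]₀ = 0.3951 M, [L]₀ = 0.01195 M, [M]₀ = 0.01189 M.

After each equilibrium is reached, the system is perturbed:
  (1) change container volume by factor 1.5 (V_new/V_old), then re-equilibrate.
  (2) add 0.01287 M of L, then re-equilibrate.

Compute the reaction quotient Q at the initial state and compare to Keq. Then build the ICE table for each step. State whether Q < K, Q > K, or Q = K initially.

Q₀ = 3.93 vs Keq = 3.0950e-06 ⇒ Q>K, reverse
Step 1:
                   X          A          L          M
  init         1.171     0.3951    0.01195    0.01189
  Δ          0.01167   0.007779    0.01167   -0.01167
  eq           1.183     0.4029    0.02362 2.2205e-04
  solve Keq expr → x = -0.003889; check Q = 3.0950e-06
Then change container volume by factor 1.5 (V_new/V_old).
Step 2:
                   X          A          L          M
  init        0.7884     0.2686    0.01575 1.4803e-04
  Δ       7.2356e-05 4.8237e-05 7.2356e-05 -7.2356e-05
  eq          0.7885     0.2686    0.01582 7.5674e-05
  solve Keq expr → x = -2.4119e-05; check Q = 3.0950e-06
Then add 0.01287 M of L.
Step 3:
                   X          A          L          M
  init        0.7885     0.2686    0.02869 7.5674e-05
  Δ       -6.1255e-05 -4.0836e-05 -6.1255e-05 6.1255e-05
  eq          0.7885     0.2686    0.02863 1.3693e-04
  solve Keq expr → x = 2.0418e-05; check Q = 3.0950e-06

Q₀ = 3.93; Q > K (proceeds reverse)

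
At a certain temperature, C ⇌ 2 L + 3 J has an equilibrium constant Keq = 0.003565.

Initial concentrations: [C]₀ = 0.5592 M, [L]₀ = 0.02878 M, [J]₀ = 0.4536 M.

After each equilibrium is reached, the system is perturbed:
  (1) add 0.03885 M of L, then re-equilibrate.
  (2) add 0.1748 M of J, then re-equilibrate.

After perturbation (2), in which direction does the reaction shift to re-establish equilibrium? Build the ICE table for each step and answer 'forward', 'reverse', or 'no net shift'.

Direction: reverse

Q₀ = 1.3824e-04 vs Keq = 0.003565 ⇒ Q<K, forward
Step 1:
                    C           L           J
  Initial      0.5592     0.02878      0.4536
  Change     -0.03663     0.07326      0.1099
  Equil        0.5226       0.102      0.5635
  solve Keq expr → x = 0.03663; check Q = 0.003565
Then add 0.03885 M of L.
Step 2:
                    C           L           J
  Initial      0.5226      0.1409      0.5635
  Change      0.01295    -0.02591    -0.03886
  Equil        0.5355       0.115      0.5246
  solve Keq expr → x = -0.01295; check Q = 0.003565
Then add 0.1748 M of J.
Step 3:
                    C           L           J
  Initial      0.5355       0.115      0.6994
  Change      0.01549    -0.03098    -0.04647
  Equil         0.551       0.084       0.653
  solve Keq expr → x = -0.01549; check Q = 0.003565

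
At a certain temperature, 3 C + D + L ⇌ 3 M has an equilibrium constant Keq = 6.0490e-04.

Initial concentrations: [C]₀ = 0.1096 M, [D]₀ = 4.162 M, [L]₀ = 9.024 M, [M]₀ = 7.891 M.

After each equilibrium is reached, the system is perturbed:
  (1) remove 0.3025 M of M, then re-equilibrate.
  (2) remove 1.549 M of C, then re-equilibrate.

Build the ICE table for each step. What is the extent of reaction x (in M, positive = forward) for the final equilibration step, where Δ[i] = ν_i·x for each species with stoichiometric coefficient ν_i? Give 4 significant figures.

x = -0.1272 M

Q₀ = 9937 vs Keq = 6.0490e-04 ⇒ Q>K, reverse
Step 1:
                    C           D           L           M
  init         0.1096       4.162       9.024       7.891
  Δ             5.845       1.948       1.948      -5.845
  eq            5.955        6.11       10.97       2.046
  solve Keq expr → x = -1.948; check Q = 6.0490e-04
Then remove 0.3025 M of M.
Step 2:
                    C           D           L           M
  init          5.955        6.11       10.97       1.743
  Δ           -0.2161    -0.07205    -0.07205      0.2161
  eq            5.739       6.038        10.9        1.96
  solve Keq expr → x = 0.07205; check Q = 6.0490e-04
Then remove 1.549 M of C.
Step 3:
                    C           D           L           M
  init           4.19       6.038        10.9        1.96
  Δ            0.3816      0.1272      0.1272     -0.3816
  eq            4.571       6.166       11.03       1.578
  solve Keq expr → x = -0.1272; check Q = 6.0490e-04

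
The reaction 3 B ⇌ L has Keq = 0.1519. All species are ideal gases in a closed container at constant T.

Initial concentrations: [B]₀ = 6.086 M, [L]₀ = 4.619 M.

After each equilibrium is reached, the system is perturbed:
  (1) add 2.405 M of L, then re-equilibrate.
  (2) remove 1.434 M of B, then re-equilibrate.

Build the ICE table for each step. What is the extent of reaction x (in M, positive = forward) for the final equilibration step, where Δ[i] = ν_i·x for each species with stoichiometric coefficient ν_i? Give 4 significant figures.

x = -0.4535 M

Q₀ = 0.02049 vs Keq = 0.1519 ⇒ Q<K, forward
Step 1:
                  B         L
  Initial     6.086     4.619
  Change     -2.769    0.9231
  Equil       3.317     5.542
  solve Keq expr → x = 0.9231; check Q = 0.1519
Then add 2.405 M of L.
Step 2:
                  B         L
  Initial     3.317     7.947
  Change     0.4023   -0.1341
  Equil       3.719     7.813
  solve Keq expr → x = -0.1341; check Q = 0.1519
Then remove 1.434 M of B.
Step 3:
                  B         L
  Initial     2.285     7.813
  Change      1.361   -0.4535
  Equil       3.646     7.359
  solve Keq expr → x = -0.4535; check Q = 0.1519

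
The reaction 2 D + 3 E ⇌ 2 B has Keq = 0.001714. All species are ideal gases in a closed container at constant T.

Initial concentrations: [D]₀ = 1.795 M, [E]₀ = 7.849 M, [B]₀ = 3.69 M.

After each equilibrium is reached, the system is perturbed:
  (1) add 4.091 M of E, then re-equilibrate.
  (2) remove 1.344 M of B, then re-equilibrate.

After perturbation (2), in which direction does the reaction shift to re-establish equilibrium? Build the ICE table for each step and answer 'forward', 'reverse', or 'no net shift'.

Q₀ = 0.008739 vs Keq = 0.001714 ⇒ Q>K, reverse
Step 1:
                  D         E         B
  I           1.795     7.849      3.69
  C          0.7879     1.182   -0.7879
  E           2.583     9.031     2.902
  solve Keq expr → x = -0.394; check Q = 0.001714
Then add 4.091 M of E.
Step 2:
                  D         E         B
  I           2.583     13.12     2.902
  C         -0.6016   -0.9024    0.6016
  E           1.981     12.22     3.504
  solve Keq expr → x = 0.3008; check Q = 0.001714
Then remove 1.344 M of B.
Step 3:
                  D         E         B
  I           1.981     12.22      2.16
  C         -0.4106   -0.6159    0.4106
  E           1.571      11.6      2.57
  solve Keq expr → x = 0.2053; check Q = 0.001714

Direction: forward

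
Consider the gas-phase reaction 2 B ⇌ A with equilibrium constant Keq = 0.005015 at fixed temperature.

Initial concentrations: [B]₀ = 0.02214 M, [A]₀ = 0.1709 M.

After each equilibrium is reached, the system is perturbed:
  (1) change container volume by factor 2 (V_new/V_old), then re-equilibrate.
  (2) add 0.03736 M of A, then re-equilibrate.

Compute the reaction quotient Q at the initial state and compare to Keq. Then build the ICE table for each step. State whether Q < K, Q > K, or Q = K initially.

Q₀ = 348.6 vs Keq = 0.005015 ⇒ Q>K, reverse
Step 1:
                   B          A
  Initial    0.02214     0.1709
  Change      0.3405    -0.1702
  Equil       0.3626 6.5944e-04
  solve Keq expr → x = -0.1702; check Q = 0.005015
Then change container volume by factor 2 (V_new/V_old).
Step 2:
                   B          A
  Initial     0.1813 3.2972e-04
  Change  3.2853e-04 -1.6426e-04
  Equil       0.1816 1.6546e-04
  solve Keq expr → x = -1.6426e-04; check Q = 0.005015
Then add 0.03736 M of A.
Step 3:
                   B          A
  Initial     0.1816    0.03753
  Change     0.07439    -0.0372
  Equil        0.256 3.2875e-04
  solve Keq expr → x = -0.0372; check Q = 0.005015

Q₀ = 348.6; Q > K (proceeds reverse)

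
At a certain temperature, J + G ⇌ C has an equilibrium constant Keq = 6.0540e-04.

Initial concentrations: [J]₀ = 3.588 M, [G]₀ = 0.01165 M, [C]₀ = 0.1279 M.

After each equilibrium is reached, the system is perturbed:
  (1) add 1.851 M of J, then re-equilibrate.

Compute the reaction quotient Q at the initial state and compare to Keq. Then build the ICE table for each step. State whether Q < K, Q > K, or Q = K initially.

Q₀ = 3.06 vs Keq = 6.0540e-04 ⇒ Q>K, reverse
Step 1:
                   J          G          C
  init         3.588    0.01165     0.1279
  Δ           0.1276     0.1276    -0.1276
  eq           3.716     0.1392 3.1320e-04
  solve Keq expr → x = -0.1276; check Q = 6.0540e-04
Then add 1.851 M of J.
Step 2:
                   J          G          C
  init         5.567     0.1392 3.1320e-04
  Δ       -1.5549e-04 -1.5549e-04 1.5549e-04
  eq           5.566     0.1391 4.6869e-04
  solve Keq expr → x = 1.5549e-04; check Q = 6.0540e-04

Q₀ = 3.06; Q > K (proceeds reverse)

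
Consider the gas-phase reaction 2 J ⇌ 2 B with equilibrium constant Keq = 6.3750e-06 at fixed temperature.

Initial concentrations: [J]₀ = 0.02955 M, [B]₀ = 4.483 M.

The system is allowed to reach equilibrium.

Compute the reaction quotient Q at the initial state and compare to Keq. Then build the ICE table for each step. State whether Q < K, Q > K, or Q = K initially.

Q₀ = 2.3016e+04; Q > K (proceeds reverse)

Q₀ = 2.3016e+04 vs Keq = 6.3750e-06 ⇒ Q>K, reverse
Step 1:
                    J           B
  I           0.02955       4.483
  C             4.472      -4.472
  E             4.501     0.01136
  solve Keq expr → x = -2.236; check Q = 6.3750e-06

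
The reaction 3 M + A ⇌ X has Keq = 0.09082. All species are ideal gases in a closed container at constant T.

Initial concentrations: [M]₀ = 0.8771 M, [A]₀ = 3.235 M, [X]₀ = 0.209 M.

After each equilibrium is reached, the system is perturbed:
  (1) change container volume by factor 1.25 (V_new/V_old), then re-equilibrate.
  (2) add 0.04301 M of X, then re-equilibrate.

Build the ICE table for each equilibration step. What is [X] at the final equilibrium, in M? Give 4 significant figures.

Q₀ = 0.09575 vs Keq = 0.09082 ⇒ Q>K, reverse
Step 1:
                   M          A          X
  init        0.8771      3.235      0.209
  Δ          0.01034   0.003445  -0.003445
  eq          0.8874      3.238     0.2056
  solve Keq expr → x = -0.003445; check Q = 0.09082
Then change container volume by factor 1.25 (V_new/V_old).
Step 2:
                   M          A          X
  init        0.7099      2.591     0.1644
  Δ           0.1055    0.03515   -0.03515
  eq          0.8154      2.626     0.1293
  solve Keq expr → x = -0.03515; check Q = 0.09082
Then add 0.04301 M of X.
Step 3:
                   M          A          X
  init        0.8154      2.626     0.1723
  Δ           0.0501     0.0167    -0.0167
  eq          0.8655      2.643     0.1556
  solve Keq expr → x = -0.0167; check Q = 0.09082

[X]_eq = 0.1556 M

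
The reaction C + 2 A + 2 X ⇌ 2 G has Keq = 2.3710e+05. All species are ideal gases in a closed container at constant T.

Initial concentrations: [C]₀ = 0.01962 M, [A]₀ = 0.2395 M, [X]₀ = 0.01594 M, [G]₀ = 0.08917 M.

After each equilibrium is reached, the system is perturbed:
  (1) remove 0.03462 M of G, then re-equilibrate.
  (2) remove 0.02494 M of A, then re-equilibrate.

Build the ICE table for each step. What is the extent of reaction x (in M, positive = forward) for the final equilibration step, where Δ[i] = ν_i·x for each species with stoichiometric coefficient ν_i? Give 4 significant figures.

x = -2.5125e-04 M

Q₀ = 2.7807e+04 vs Keq = 2.3710e+05 ⇒ Q<K, forward
Step 1:
                   C          A          X          G
  Initial    0.01962     0.2395    0.01594    0.08917
  Change   -0.004429  -0.008858  -0.008858   0.008858
  Equil      0.01519     0.2306   0.007082    0.09803
  solve Keq expr → x = 0.004429; check Q = 2.3710e+05
Then remove 0.03462 M of G.
Step 2:
                   C          A          X          G
  Initial    0.01519     0.2306   0.007082    0.06341
  Change   -0.001063  -0.002127  -0.002127   0.002127
  Equil      0.01413     0.2285   0.004955    0.06553
  solve Keq expr → x = 0.001063; check Q = 2.3710e+05
Then remove 0.02494 M of A.
Step 3:
                   C          A          X          G
  Initial    0.01413     0.2036   0.004955    0.06553
  Change  2.5125e-04 5.0250e-04 5.0250e-04 -5.0250e-04
  Equil      0.01438     0.2041   0.005458    0.06503
  solve Keq expr → x = -2.5125e-04; check Q = 2.3710e+05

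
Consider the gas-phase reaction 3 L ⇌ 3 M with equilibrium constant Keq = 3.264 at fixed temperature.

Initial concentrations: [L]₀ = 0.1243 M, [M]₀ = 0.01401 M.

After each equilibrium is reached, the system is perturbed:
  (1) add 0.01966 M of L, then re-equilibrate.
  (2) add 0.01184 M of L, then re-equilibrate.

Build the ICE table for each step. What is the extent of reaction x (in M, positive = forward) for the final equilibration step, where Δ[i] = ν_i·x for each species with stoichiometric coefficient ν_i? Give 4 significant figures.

Q₀ = 0.001432 vs Keq = 3.264 ⇒ Q<K, forward
Step 1:
                   L          M
  Initial     0.1243    0.01401
  Change    -0.06861    0.06861
  Equil      0.05569    0.08262
  solve Keq expr → x = 0.02287; check Q = 3.264
Then add 0.01966 M of L.
Step 2:
                   L          M
  Initial    0.07535    0.08262
  Change    -0.01174    0.01174
  Equil      0.06361    0.09436
  solve Keq expr → x = 0.003914; check Q = 3.264
Then add 0.01184 M of L.
Step 3:
                   L          M
  Initial    0.07545    0.09436
  Change   -0.007072   0.007072
  Equil      0.06838     0.1014
  solve Keq expr → x = 0.002357; check Q = 3.264

x = 0.002357 M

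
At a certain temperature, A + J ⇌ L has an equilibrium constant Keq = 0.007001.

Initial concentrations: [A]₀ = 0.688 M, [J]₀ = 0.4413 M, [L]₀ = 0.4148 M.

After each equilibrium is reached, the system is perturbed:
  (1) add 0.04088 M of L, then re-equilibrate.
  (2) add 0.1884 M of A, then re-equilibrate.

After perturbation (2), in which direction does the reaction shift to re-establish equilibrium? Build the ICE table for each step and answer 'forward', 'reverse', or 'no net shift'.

Q₀ = 1.366 vs Keq = 0.007001 ⇒ Q>K, reverse
Step 1:
                   A          J          L
  Initial      0.688     0.4413     0.4148
  Change      0.4083     0.4083    -0.4083
  Equil        1.096     0.8496   0.006521
  solve Keq expr → x = -0.4083; check Q = 0.007001
Then add 0.04088 M of L.
Step 2:
                   A          J          L
  Initial      1.096     0.8496     0.0474
  Change     0.04032    0.04032   -0.04032
  Equil        1.137     0.8899   0.007081
  solve Keq expr → x = -0.04032; check Q = 0.007001
Then add 0.1884 M of A.
Step 3:
                   A          J          L
  Initial      1.325     0.8899   0.007081
  Change   -0.001156  -0.001156   0.001156
  Equil        1.324     0.8887   0.008237
  solve Keq expr → x = 0.001156; check Q = 0.007001

Direction: forward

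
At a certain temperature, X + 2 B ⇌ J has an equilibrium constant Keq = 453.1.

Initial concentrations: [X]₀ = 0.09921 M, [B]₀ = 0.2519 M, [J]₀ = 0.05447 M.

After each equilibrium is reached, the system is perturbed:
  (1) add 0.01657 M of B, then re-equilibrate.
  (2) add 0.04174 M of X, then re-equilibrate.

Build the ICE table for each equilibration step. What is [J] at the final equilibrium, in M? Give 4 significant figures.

Q₀ = 8.653 vs Keq = 453.1 ⇒ Q<K, forward
Step 1:
                  X         B         J
  init      0.09921    0.2519   0.05447
  Δ        -0.07352    -0.147   0.07352
  eq        0.02569    0.1049     0.128
  solve Keq expr → x = 0.07352; check Q = 453.1
Then add 0.01657 M of B.
Step 2:
                  X         B         J
  init      0.02569    0.1214     0.128
  Δ       -0.003514 -0.007028  0.003514
  eq        0.02218    0.1144    0.1315
  solve Keq expr → x = 0.003514; check Q = 453.1
Then add 0.04174 M of X.
Step 3:
                  X         B         J
  init      0.06392    0.1144    0.1315
  Δ        -0.01599  -0.03198   0.01599
  eq        0.04792   0.08242    0.1475
  solve Keq expr → x = 0.01599; check Q = 453.1

[J]_eq = 0.1475 M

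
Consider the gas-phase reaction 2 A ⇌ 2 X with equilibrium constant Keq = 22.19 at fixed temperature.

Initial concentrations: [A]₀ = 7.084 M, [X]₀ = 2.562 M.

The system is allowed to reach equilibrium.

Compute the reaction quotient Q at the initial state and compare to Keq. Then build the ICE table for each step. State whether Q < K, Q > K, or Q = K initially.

Q₀ = 0.1308; Q < K (proceeds forward)

Q₀ = 0.1308 vs Keq = 22.19 ⇒ Q<K, forward
Step 1:
                   A          X
  I            7.084      2.562
  C           -5.395      5.395
  E            1.689      7.957
  solve Keq expr → x = 2.697; check Q = 22.19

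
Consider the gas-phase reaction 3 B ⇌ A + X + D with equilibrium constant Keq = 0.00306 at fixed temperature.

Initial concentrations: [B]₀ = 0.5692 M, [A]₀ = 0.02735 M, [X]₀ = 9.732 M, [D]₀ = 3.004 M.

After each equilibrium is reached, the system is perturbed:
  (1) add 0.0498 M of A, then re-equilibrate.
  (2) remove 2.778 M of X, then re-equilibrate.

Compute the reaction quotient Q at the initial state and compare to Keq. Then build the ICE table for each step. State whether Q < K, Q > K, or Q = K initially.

Q₀ = 4.336; Q > K (proceeds reverse)

Q₀ = 4.336 vs Keq = 0.00306 ⇒ Q>K, reverse
Step 1:
                  B         A         X         D
  Initial    0.5692   0.02735     9.732     3.004
  Change    0.08196  -0.02732  -0.02732  -0.02732
  Equil      0.6512 2.9247e-05     9.705     2.977
  solve Keq expr → x = -0.02732; check Q = 0.00306
Then add 0.0498 M of A.
Step 2:
                  B         A         X         D
  Initial    0.6512   0.04983     9.705     2.977
  Change     0.1493  -0.04977  -0.04977  -0.04977
  Equil      0.8005 5.5542e-05     9.655     2.927
  solve Keq expr → x = -0.04977; check Q = 0.00306
Then remove 2.778 M of X.
Step 3:
                  B         A         X         D
  Initial    0.8005 5.5542e-05     6.877     2.927
  Change  -6.7249e-05 2.2416e-05 2.2416e-05 2.2416e-05
  Equil      0.8004 7.7958e-05     6.877     2.927
  solve Keq expr → x = 2.2416e-05; check Q = 0.00306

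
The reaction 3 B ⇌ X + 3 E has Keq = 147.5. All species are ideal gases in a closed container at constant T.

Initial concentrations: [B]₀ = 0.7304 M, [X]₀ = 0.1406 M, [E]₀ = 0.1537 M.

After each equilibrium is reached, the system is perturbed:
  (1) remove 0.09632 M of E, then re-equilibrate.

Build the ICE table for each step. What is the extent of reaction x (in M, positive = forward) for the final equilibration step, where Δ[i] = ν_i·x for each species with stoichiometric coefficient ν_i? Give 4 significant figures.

Q₀ = 0.00131 vs Keq = 147.5 ⇒ Q<K, forward
Step 1:
                    B           X           E
  I            0.7304      0.1406      0.1537
  C           -0.6264      0.2088      0.6264
  E             0.104      0.3494      0.7801
  solve Keq expr → x = 0.2088; check Q = 147.5
Then remove 0.09632 M of E.
Step 2:
                    B           X           E
  I             0.104      0.3494      0.6838
  C          -0.01104    0.003681     0.01104
  E           0.09295      0.3531      0.6948
  solve Keq expr → x = 0.003681; check Q = 147.5

x = 0.003681 M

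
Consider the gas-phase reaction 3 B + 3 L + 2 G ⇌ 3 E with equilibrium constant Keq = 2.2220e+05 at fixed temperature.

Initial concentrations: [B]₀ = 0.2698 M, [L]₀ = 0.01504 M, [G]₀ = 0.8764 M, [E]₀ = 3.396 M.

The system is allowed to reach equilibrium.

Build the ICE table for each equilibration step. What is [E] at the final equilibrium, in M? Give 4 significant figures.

Q₀ = 7.6318e+08 vs Keq = 2.2220e+05 ⇒ Q>K, reverse
Step 1:
                    B           L           G           E
  init         0.2698     0.01504      0.8764       3.396
  Δ            0.1254      0.1254     0.08358     -0.1254
  eq           0.3952      0.1404        0.96       3.271
  solve Keq expr → x = -0.04179; check Q = 2.2220e+05

[E]_eq = 3.271 M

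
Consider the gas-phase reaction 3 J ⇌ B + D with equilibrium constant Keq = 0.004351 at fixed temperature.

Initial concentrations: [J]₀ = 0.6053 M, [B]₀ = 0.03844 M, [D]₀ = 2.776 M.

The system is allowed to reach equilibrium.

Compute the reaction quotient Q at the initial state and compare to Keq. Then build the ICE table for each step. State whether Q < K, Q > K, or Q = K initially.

Q₀ = 0.4812 vs Keq = 0.004351 ⇒ Q>K, reverse
Step 1:
                    J           B           D
  init         0.6053     0.03844       2.776
  Δ            0.1135    -0.03785    -0.03785
  eq           0.7188  5.9026e-04       2.738
  solve Keq expr → x = -0.03785; check Q = 0.004351

Q₀ = 0.4812; Q > K (proceeds reverse)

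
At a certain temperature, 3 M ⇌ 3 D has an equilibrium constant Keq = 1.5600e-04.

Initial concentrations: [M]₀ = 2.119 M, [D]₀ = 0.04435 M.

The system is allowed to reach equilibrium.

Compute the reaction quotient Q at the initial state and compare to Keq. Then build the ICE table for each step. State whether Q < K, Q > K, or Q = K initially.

Q₀ = 9.1683e-06; Q < K (proceeds forward)

Q₀ = 9.1683e-06 vs Keq = 1.5600e-04 ⇒ Q<K, forward
Step 1:
                   M          D
  Initial      2.119    0.04435
  Change    -0.06616    0.06616
  Equil        2.053     0.1105
  solve Keq expr → x = 0.02205; check Q = 1.5600e-04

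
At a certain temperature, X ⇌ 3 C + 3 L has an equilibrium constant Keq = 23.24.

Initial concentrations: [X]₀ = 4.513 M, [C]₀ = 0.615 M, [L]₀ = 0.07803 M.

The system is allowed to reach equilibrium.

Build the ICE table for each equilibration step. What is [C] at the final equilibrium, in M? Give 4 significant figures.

Q₀ = 2.4488e-05 vs Keq = 23.24 ⇒ Q<K, forward
Step 1:
                    X           C           L
  Initial       4.513       0.615     0.07803
  Change      -0.5971       1.791       1.791
  Equil         3.916       2.406       1.869
  solve Keq expr → x = 0.5971; check Q = 23.24

[C]_eq = 2.406 M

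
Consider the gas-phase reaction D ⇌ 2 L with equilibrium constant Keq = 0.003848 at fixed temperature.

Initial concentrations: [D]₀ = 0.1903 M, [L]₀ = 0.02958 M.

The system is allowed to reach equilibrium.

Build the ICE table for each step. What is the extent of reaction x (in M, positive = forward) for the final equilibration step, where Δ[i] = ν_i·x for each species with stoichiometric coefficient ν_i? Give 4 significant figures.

Q₀ = 0.004598 vs Keq = 0.003848 ⇒ Q>K, reverse
Step 1:
                   D          L
  Initial     0.1903    0.02958
  Change    0.001217  -0.002433
  Equil       0.1915    0.02715
  solve Keq expr → x = -0.001217; check Q = 0.003848

x = -0.001217 M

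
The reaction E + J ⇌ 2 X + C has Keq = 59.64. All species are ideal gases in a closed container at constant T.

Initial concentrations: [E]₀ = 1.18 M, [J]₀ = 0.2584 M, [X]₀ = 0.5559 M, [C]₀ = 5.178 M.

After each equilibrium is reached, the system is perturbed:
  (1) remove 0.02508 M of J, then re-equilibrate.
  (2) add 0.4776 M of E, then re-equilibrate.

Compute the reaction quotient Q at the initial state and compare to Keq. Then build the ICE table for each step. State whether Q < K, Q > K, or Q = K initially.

Q₀ = 5.248 vs Keq = 59.64 ⇒ Q<K, forward
Step 1:
                   E          J          X          C
  I             1.18     0.2584     0.5559      5.178
  C          -0.1821    -0.1821     0.3643     0.1821
  E           0.9979    0.07626     0.9202       5.36
  solve Keq expr → x = 0.1821; check Q = 59.64
Then remove 0.02508 M of J.
Step 2:
                   E          J          X          C
  I           0.9979    0.05118     0.9202       5.36
  C          0.01782    0.01782   -0.03564   -0.01782
  E            1.016      0.069     0.8845      5.342
  solve Keq expr → x = -0.01782; check Q = 59.64
Then add 0.4776 M of E.
Step 3:
                   E          J          X          C
  I            1.493      0.069     0.8845      5.342
  C         -0.01751   -0.01751    0.03502    0.01751
  E            1.476    0.05149     0.9196       5.36
  solve Keq expr → x = 0.01751; check Q = 59.64

Q₀ = 5.248; Q < K (proceeds forward)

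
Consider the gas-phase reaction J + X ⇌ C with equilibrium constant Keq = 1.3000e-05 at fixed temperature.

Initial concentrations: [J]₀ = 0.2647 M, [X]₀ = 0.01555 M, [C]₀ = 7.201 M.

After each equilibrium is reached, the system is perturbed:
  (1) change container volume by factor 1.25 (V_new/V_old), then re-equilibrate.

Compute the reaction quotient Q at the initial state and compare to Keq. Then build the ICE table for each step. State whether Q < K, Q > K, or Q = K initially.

Q₀ = 1749; Q > K (proceeds reverse)

Q₀ = 1749 vs Keq = 1.3000e-05 ⇒ Q>K, reverse
Step 1:
                    J           X           C
  I            0.2647     0.01555       7.201
  C               7.2         7.2        -7.2
  E             7.465       7.216  7.0026e-04
  solve Keq expr → x = -7.2; check Q = 1.3000e-05
Then change container volume by factor 1.25 (V_new/V_old).
Step 2:
                    J           X           C
  I             5.972       5.773  5.6021e-04
  C        1.1202e-04  1.1202e-04 -1.1202e-04
  E             5.972       5.773  4.4818e-04
  solve Keq expr → x = -1.1202e-04; check Q = 1.3000e-05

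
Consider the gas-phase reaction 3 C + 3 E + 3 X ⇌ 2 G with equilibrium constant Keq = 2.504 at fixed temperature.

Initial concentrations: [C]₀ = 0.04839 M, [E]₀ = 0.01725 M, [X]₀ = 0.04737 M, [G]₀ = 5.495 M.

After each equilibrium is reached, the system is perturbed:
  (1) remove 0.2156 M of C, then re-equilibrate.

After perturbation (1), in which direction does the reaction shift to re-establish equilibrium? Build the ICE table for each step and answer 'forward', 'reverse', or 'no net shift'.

Direction: reverse

Q₀ = 4.8842e+14 vs Keq = 2.504 ⇒ Q>K, reverse
Step 1:
                    C           E           X           G
  init        0.04839     0.01725     0.04737       5.495
  Δ             1.234       1.234       1.234     -0.8229
  eq            1.283       1.252       1.282       4.672
  solve Keq expr → x = -0.4115; check Q = 2.504
Then remove 0.2156 M of C.
Step 2:
                    C           E           X           G
  init          1.067       1.252       1.282       4.672
  Δ           0.07251     0.07251     0.07251    -0.04834
  eq             1.14       1.324       1.354       4.624
  solve Keq expr → x = -0.02417; check Q = 2.504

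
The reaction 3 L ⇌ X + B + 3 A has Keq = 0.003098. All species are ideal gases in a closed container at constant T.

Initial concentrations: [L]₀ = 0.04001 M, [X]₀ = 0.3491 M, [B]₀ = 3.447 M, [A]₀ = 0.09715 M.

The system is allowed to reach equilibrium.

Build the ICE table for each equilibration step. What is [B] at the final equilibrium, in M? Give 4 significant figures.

[B]_eq = 3.42 M

Q₀ = 17.23 vs Keq = 0.003098 ⇒ Q>K, reverse
Step 1:
                    L           X           B           A
  Initial     0.04001      0.3491       3.447     0.09715
  Change      0.08019    -0.02673    -0.02673    -0.08019
  Equil        0.1202      0.3224        3.42     0.01696
  solve Keq expr → x = -0.02673; check Q = 0.003098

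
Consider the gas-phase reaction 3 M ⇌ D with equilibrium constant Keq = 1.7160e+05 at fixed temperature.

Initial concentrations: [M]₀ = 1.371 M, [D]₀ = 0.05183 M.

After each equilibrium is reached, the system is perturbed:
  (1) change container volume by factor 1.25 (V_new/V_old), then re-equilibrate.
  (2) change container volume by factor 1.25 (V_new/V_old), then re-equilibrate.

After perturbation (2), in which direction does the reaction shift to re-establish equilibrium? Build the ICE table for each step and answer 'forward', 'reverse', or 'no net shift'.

Direction: reverse

Q₀ = 0.02011 vs Keq = 1.7160e+05 ⇒ Q<K, forward
Step 1:
                   M          D
  I            1.371    0.05183
  C           -1.357     0.4522
  E          0.01432     0.5041
  solve Keq expr → x = 0.4522; check Q = 1.7160e+05
Then change container volume by factor 1.25 (V_new/V_old).
Step 2:
                   M          D
  I          0.01146     0.4032
  C         0.001831 -6.1033e-04
  E          0.01329     0.4026
  solve Keq expr → x = -6.1033e-04; check Q = 1.7160e+05
Then change container volume by factor 1.25 (V_new/V_old).
Step 3:
                   M          D
  I          0.01063     0.3221
  C         0.001698 -5.6596e-04
  E          0.01233     0.3215
  solve Keq expr → x = -5.6596e-04; check Q = 1.7160e+05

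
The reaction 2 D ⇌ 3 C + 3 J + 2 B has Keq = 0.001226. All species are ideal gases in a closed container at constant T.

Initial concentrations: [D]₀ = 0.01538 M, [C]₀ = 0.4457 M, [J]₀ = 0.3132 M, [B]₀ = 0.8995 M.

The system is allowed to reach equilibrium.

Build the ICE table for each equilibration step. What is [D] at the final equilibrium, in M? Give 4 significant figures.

Q₀ = 9.304 vs Keq = 0.001226 ⇒ Q>K, reverse
Step 1:
                  D         C         J         B
  init      0.01538    0.4457    0.3132    0.8995
  Δ          0.1226    -0.184    -0.184   -0.1226
  eq          0.138    0.2617    0.1292    0.7769
  solve Keq expr → x = -0.06132; check Q = 0.001226

[D]_eq = 0.138 M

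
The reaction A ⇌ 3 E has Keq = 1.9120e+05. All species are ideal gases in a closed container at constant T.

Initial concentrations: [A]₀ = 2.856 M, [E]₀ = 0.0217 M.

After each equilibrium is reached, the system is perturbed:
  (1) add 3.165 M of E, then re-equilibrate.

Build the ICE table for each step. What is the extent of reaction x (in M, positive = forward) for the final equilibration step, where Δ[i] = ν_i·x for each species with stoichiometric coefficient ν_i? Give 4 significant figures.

x = -0.005137 M

Q₀ = 3.5778e-06 vs Keq = 1.9120e+05 ⇒ Q<K, forward
Step 1:
                    A           E
  init          2.856      0.0217
  Δ            -2.853       8.558
  eq         0.003303        8.58
  solve Keq expr → x = 2.853; check Q = 1.9120e+05
Then add 3.165 M of E.
Step 2:
                    A           E
  init       0.003303       11.74
  Δ          0.005137    -0.01541
  eq          0.00844       11.73
  solve Keq expr → x = -0.005137; check Q = 1.9120e+05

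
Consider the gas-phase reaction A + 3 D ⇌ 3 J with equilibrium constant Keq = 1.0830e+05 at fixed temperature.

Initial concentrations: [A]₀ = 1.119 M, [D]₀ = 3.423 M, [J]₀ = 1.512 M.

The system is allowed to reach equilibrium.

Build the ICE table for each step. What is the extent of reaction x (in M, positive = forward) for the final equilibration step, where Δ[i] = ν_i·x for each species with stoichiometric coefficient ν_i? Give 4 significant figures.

Q₀ = 0.07702 vs Keq = 1.0830e+05 ⇒ Q<K, forward
Step 1:
                  A         D         J
  Initial     1.119     3.423     1.512
  Change     -1.058    -3.174     3.174
  Equil     0.06116    0.2495     4.686
  solve Keq expr → x = 1.058; check Q = 1.0830e+05

x = 1.058 M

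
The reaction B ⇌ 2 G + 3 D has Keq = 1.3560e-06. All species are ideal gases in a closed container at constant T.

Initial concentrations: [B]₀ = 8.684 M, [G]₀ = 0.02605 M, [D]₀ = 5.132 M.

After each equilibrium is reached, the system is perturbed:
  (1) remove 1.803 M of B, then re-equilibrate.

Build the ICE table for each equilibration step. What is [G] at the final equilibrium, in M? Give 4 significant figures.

Q₀ = 0.01056 vs Keq = 1.3560e-06 ⇒ Q>K, reverse
Step 1:
                    B           G           D
  I             8.684     0.02605       5.132
  C           0.01288    -0.02575    -0.03863
  E             8.697  2.9875e-04       5.093
  solve Keq expr → x = -0.01288; check Q = 1.3560e-06
Then remove 1.803 M of B.
Step 2:
                    B           G           D
  I             6.894  2.9875e-04       5.093
  C        1.6380e-05 -3.2760e-05 -4.9140e-05
  E             6.894  2.6599e-04       5.093
  solve Keq expr → x = -1.6380e-05; check Q = 1.3560e-06

[G]_eq = 2.6599e-04 M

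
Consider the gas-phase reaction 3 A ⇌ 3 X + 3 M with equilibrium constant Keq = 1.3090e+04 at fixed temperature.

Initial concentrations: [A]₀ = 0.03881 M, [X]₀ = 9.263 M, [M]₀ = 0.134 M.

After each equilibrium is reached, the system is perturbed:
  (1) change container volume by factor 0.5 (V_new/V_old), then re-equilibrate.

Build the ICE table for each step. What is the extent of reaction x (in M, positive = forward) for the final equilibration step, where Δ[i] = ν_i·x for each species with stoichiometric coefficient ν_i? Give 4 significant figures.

Q₀ = 3.2714e+04 vs Keq = 1.3090e+04 ⇒ Q>K, reverse
Step 1:
                  A         X         M
  init      0.03881     9.263     0.134
  Δ         0.00991  -0.00991  -0.00991
  eq        0.04872     9.253    0.1241
  solve Keq expr → x = -0.003303; check Q = 1.3090e+04
Then change container volume by factor 0.5 (V_new/V_old).
Step 2:
                  A         X         M
  init      0.09744     18.51    0.2482
  Δ         0.05433  -0.05433  -0.05433
  eq         0.1518     18.45    0.1938
  solve Keq expr → x = -0.01811; check Q = 1.3090e+04

x = -0.01811 M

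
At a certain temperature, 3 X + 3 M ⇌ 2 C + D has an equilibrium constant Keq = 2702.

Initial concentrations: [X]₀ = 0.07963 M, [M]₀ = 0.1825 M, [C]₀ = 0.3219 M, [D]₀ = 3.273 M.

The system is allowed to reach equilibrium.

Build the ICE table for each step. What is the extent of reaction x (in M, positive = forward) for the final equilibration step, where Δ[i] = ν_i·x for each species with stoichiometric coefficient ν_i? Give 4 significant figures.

x = -0.02823 M

Q₀ = 1.1050e+05 vs Keq = 2702 ⇒ Q>K, reverse
Step 1:
                   X          M          C          D
  init       0.07963     0.1825     0.3219      3.273
  Δ          0.08468    0.08468   -0.05646   -0.02823
  eq          0.1643     0.2672     0.2654      3.245
  solve Keq expr → x = -0.02823; check Q = 2702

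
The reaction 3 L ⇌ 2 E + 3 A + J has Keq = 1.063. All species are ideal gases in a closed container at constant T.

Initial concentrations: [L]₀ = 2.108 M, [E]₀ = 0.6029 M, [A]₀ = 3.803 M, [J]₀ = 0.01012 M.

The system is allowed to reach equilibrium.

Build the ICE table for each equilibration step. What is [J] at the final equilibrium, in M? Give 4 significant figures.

Q₀ = 0.0216 vs Keq = 1.063 ⇒ Q<K, forward
Step 1:
                  L         E         A         J
  Initial     2.108    0.6029     3.803   0.01012
  Change    -0.3358    0.2239    0.3358    0.1119
  Equil       1.772    0.8268     4.139    0.1221
  solve Keq expr → x = 0.1119; check Q = 1.063

[J]_eq = 0.1221 M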